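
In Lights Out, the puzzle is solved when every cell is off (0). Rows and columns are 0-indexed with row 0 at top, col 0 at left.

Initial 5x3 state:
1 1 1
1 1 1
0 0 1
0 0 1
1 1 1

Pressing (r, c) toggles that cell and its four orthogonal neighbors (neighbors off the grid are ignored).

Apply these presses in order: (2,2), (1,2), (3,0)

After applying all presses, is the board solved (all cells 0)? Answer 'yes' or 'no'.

After press 1 at (2,2):
1 1 1
1 1 0
0 1 0
0 0 0
1 1 1

After press 2 at (1,2):
1 1 0
1 0 1
0 1 1
0 0 0
1 1 1

After press 3 at (3,0):
1 1 0
1 0 1
1 1 1
1 1 0
0 1 1

Lights still on: 11

Answer: no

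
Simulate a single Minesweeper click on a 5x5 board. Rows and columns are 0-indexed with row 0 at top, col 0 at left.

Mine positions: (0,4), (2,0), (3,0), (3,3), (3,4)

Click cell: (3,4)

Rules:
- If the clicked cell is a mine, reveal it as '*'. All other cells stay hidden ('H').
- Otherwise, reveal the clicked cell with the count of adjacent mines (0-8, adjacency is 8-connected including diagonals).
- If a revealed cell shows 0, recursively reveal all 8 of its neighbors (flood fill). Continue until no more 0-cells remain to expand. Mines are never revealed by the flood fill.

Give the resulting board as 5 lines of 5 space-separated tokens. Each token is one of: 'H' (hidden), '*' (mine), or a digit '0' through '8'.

H H H H H
H H H H H
H H H H H
H H H H *
H H H H H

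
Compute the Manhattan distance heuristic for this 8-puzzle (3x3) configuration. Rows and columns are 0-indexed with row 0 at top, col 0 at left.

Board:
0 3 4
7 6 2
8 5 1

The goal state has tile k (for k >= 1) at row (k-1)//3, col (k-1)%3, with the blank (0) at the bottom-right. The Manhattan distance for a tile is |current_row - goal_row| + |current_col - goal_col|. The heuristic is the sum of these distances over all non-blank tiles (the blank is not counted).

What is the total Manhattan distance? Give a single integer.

Tile 3: (0,1)->(0,2) = 1
Tile 4: (0,2)->(1,0) = 3
Tile 7: (1,0)->(2,0) = 1
Tile 6: (1,1)->(1,2) = 1
Tile 2: (1,2)->(0,1) = 2
Tile 8: (2,0)->(2,1) = 1
Tile 5: (2,1)->(1,1) = 1
Tile 1: (2,2)->(0,0) = 4
Sum: 1 + 3 + 1 + 1 + 2 + 1 + 1 + 4 = 14

Answer: 14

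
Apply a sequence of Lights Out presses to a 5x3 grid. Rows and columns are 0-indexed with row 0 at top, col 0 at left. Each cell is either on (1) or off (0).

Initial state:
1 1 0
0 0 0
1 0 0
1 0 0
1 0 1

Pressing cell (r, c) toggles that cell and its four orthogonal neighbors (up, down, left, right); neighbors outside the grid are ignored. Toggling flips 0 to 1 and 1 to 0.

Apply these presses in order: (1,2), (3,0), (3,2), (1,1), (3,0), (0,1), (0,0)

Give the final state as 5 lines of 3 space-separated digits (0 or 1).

Answer: 1 0 0
0 1 0
1 1 0
1 1 1
1 0 0

Derivation:
After press 1 at (1,2):
1 1 1
0 1 1
1 0 1
1 0 0
1 0 1

After press 2 at (3,0):
1 1 1
0 1 1
0 0 1
0 1 0
0 0 1

After press 3 at (3,2):
1 1 1
0 1 1
0 0 0
0 0 1
0 0 0

After press 4 at (1,1):
1 0 1
1 0 0
0 1 0
0 0 1
0 0 0

After press 5 at (3,0):
1 0 1
1 0 0
1 1 0
1 1 1
1 0 0

After press 6 at (0,1):
0 1 0
1 1 0
1 1 0
1 1 1
1 0 0

After press 7 at (0,0):
1 0 0
0 1 0
1 1 0
1 1 1
1 0 0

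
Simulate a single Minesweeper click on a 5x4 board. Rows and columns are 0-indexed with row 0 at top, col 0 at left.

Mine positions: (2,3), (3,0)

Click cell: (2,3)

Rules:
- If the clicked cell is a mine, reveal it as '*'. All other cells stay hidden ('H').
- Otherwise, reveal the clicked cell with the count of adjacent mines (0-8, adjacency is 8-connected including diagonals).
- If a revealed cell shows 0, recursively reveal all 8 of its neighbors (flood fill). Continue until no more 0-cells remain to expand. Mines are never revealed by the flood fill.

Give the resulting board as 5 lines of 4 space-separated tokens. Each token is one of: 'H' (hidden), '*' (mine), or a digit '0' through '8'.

H H H H
H H H H
H H H *
H H H H
H H H H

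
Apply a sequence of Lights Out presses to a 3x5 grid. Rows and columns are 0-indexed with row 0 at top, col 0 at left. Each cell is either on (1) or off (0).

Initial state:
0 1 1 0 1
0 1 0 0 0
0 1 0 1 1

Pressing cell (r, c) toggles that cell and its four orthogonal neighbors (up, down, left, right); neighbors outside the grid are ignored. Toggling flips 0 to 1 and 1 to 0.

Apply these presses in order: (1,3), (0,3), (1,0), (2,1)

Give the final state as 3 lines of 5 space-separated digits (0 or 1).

Answer: 1 1 0 0 0
1 1 1 0 1
0 0 1 0 1

Derivation:
After press 1 at (1,3):
0 1 1 1 1
0 1 1 1 1
0 1 0 0 1

After press 2 at (0,3):
0 1 0 0 0
0 1 1 0 1
0 1 0 0 1

After press 3 at (1,0):
1 1 0 0 0
1 0 1 0 1
1 1 0 0 1

After press 4 at (2,1):
1 1 0 0 0
1 1 1 0 1
0 0 1 0 1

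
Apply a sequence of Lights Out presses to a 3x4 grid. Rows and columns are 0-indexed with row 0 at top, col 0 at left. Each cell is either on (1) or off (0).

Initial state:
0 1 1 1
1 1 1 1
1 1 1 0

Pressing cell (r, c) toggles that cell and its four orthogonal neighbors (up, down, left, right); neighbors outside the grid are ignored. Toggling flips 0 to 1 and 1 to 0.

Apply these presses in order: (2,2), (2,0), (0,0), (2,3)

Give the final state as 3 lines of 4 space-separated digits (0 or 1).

After press 1 at (2,2):
0 1 1 1
1 1 0 1
1 0 0 1

After press 2 at (2,0):
0 1 1 1
0 1 0 1
0 1 0 1

After press 3 at (0,0):
1 0 1 1
1 1 0 1
0 1 0 1

After press 4 at (2,3):
1 0 1 1
1 1 0 0
0 1 1 0

Answer: 1 0 1 1
1 1 0 0
0 1 1 0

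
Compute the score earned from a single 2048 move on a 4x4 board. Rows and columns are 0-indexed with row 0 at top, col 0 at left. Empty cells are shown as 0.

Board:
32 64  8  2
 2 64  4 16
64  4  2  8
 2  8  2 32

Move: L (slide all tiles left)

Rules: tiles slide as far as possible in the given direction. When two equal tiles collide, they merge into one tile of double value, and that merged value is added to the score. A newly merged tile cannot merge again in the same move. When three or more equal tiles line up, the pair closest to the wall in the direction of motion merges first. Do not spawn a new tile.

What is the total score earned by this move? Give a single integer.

Slide left:
row 0: [32, 64, 8, 2] -> [32, 64, 8, 2]  score +0 (running 0)
row 1: [2, 64, 4, 16] -> [2, 64, 4, 16]  score +0 (running 0)
row 2: [64, 4, 2, 8] -> [64, 4, 2, 8]  score +0 (running 0)
row 3: [2, 8, 2, 32] -> [2, 8, 2, 32]  score +0 (running 0)
Board after move:
32 64  8  2
 2 64  4 16
64  4  2  8
 2  8  2 32

Answer: 0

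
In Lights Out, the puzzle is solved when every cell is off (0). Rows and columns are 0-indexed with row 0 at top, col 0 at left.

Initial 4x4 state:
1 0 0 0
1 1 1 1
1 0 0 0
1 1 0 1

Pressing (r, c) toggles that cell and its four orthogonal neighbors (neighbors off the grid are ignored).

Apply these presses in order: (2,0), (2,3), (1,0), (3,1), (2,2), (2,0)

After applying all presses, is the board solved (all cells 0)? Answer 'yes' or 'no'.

Answer: yes

Derivation:
After press 1 at (2,0):
1 0 0 0
0 1 1 1
0 1 0 0
0 1 0 1

After press 2 at (2,3):
1 0 0 0
0 1 1 0
0 1 1 1
0 1 0 0

After press 3 at (1,0):
0 0 0 0
1 0 1 0
1 1 1 1
0 1 0 0

After press 4 at (3,1):
0 0 0 0
1 0 1 0
1 0 1 1
1 0 1 0

After press 5 at (2,2):
0 0 0 0
1 0 0 0
1 1 0 0
1 0 0 0

After press 6 at (2,0):
0 0 0 0
0 0 0 0
0 0 0 0
0 0 0 0

Lights still on: 0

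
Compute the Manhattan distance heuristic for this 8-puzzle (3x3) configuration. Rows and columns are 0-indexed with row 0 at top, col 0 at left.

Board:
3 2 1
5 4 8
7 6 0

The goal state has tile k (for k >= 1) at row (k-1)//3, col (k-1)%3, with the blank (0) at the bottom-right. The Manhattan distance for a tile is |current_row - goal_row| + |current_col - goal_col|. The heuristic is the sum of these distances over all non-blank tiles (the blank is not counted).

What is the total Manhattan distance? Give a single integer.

Answer: 10

Derivation:
Tile 3: (0,0)->(0,2) = 2
Tile 2: (0,1)->(0,1) = 0
Tile 1: (0,2)->(0,0) = 2
Tile 5: (1,0)->(1,1) = 1
Tile 4: (1,1)->(1,0) = 1
Tile 8: (1,2)->(2,1) = 2
Tile 7: (2,0)->(2,0) = 0
Tile 6: (2,1)->(1,2) = 2
Sum: 2 + 0 + 2 + 1 + 1 + 2 + 0 + 2 = 10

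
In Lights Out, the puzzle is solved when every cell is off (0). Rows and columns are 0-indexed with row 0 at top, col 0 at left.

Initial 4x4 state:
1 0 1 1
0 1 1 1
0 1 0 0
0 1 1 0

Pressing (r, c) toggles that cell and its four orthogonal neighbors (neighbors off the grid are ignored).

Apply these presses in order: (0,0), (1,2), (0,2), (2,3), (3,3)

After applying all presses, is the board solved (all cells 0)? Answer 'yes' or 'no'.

Answer: no

Derivation:
After press 1 at (0,0):
0 1 1 1
1 1 1 1
0 1 0 0
0 1 1 0

After press 2 at (1,2):
0 1 0 1
1 0 0 0
0 1 1 0
0 1 1 0

After press 3 at (0,2):
0 0 1 0
1 0 1 0
0 1 1 0
0 1 1 0

After press 4 at (2,3):
0 0 1 0
1 0 1 1
0 1 0 1
0 1 1 1

After press 5 at (3,3):
0 0 1 0
1 0 1 1
0 1 0 0
0 1 0 0

Lights still on: 6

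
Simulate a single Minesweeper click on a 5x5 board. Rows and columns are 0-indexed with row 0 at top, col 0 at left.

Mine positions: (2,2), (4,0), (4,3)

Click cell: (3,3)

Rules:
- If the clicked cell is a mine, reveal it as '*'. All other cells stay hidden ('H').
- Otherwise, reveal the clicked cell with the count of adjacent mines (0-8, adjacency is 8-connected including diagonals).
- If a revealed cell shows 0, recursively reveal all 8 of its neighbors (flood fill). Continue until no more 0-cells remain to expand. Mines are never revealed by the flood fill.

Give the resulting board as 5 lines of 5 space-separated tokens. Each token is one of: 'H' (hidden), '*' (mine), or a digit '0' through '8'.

H H H H H
H H H H H
H H H H H
H H H 2 H
H H H H H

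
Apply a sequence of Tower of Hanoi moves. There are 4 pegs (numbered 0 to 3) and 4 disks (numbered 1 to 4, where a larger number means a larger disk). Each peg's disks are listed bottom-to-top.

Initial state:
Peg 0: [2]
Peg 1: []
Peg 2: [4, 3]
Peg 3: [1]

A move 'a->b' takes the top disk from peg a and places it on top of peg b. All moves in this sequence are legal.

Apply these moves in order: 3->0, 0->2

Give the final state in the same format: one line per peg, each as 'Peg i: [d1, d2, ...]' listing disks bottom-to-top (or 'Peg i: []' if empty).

After move 1 (3->0):
Peg 0: [2, 1]
Peg 1: []
Peg 2: [4, 3]
Peg 3: []

After move 2 (0->2):
Peg 0: [2]
Peg 1: []
Peg 2: [4, 3, 1]
Peg 3: []

Answer: Peg 0: [2]
Peg 1: []
Peg 2: [4, 3, 1]
Peg 3: []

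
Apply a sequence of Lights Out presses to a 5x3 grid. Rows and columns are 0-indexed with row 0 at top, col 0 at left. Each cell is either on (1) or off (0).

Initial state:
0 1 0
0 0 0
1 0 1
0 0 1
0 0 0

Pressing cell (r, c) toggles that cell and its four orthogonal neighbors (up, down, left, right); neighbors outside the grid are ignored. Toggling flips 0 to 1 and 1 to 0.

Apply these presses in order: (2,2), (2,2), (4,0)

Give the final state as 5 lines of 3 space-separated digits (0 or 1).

Answer: 0 1 0
0 0 0
1 0 1
1 0 1
1 1 0

Derivation:
After press 1 at (2,2):
0 1 0
0 0 1
1 1 0
0 0 0
0 0 0

After press 2 at (2,2):
0 1 0
0 0 0
1 0 1
0 0 1
0 0 0

After press 3 at (4,0):
0 1 0
0 0 0
1 0 1
1 0 1
1 1 0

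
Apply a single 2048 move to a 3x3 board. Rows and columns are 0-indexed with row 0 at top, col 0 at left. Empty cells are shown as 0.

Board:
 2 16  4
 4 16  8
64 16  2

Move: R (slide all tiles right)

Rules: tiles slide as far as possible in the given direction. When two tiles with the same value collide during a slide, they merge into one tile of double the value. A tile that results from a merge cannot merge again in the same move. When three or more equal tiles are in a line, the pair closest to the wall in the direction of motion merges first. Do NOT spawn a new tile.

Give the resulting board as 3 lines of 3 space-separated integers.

Slide right:
row 0: [2, 16, 4] -> [2, 16, 4]
row 1: [4, 16, 8] -> [4, 16, 8]
row 2: [64, 16, 2] -> [64, 16, 2]

Answer:  2 16  4
 4 16  8
64 16  2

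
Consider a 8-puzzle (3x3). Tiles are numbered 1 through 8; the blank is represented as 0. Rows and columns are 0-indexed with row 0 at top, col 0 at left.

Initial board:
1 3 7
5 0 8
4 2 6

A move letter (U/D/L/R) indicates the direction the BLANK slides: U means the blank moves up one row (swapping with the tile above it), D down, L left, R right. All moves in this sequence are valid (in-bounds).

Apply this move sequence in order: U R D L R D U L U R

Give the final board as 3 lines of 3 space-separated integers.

Answer: 1 8 0
5 7 3
4 2 6

Derivation:
After move 1 (U):
1 0 7
5 3 8
4 2 6

After move 2 (R):
1 7 0
5 3 8
4 2 6

After move 3 (D):
1 7 8
5 3 0
4 2 6

After move 4 (L):
1 7 8
5 0 3
4 2 6

After move 5 (R):
1 7 8
5 3 0
4 2 6

After move 6 (D):
1 7 8
5 3 6
4 2 0

After move 7 (U):
1 7 8
5 3 0
4 2 6

After move 8 (L):
1 7 8
5 0 3
4 2 6

After move 9 (U):
1 0 8
5 7 3
4 2 6

After move 10 (R):
1 8 0
5 7 3
4 2 6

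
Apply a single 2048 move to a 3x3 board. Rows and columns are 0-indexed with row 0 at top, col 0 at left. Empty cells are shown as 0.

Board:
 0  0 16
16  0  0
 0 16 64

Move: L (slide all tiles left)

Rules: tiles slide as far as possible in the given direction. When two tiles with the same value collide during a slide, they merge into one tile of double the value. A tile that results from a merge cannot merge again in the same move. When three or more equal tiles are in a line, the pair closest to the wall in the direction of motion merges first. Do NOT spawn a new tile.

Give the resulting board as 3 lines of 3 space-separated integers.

Answer: 16  0  0
16  0  0
16 64  0

Derivation:
Slide left:
row 0: [0, 0, 16] -> [16, 0, 0]
row 1: [16, 0, 0] -> [16, 0, 0]
row 2: [0, 16, 64] -> [16, 64, 0]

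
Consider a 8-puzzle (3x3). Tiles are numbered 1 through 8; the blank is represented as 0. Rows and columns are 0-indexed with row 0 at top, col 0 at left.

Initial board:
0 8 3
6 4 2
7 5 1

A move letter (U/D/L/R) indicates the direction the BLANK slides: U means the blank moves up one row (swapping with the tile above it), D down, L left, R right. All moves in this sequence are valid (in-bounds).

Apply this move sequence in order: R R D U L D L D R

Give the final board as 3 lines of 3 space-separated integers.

Answer: 8 4 3
7 6 2
5 0 1

Derivation:
After move 1 (R):
8 0 3
6 4 2
7 5 1

After move 2 (R):
8 3 0
6 4 2
7 5 1

After move 3 (D):
8 3 2
6 4 0
7 5 1

After move 4 (U):
8 3 0
6 4 2
7 5 1

After move 5 (L):
8 0 3
6 4 2
7 5 1

After move 6 (D):
8 4 3
6 0 2
7 5 1

After move 7 (L):
8 4 3
0 6 2
7 5 1

After move 8 (D):
8 4 3
7 6 2
0 5 1

After move 9 (R):
8 4 3
7 6 2
5 0 1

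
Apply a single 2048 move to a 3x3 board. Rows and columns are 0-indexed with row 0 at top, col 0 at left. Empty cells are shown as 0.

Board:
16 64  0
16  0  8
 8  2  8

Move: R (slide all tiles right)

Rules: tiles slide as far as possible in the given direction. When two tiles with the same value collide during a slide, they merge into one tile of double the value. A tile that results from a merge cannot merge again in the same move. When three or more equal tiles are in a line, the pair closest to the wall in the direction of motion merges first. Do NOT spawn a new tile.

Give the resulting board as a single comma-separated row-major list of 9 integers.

Slide right:
row 0: [16, 64, 0] -> [0, 16, 64]
row 1: [16, 0, 8] -> [0, 16, 8]
row 2: [8, 2, 8] -> [8, 2, 8]

Answer: 0, 16, 64, 0, 16, 8, 8, 2, 8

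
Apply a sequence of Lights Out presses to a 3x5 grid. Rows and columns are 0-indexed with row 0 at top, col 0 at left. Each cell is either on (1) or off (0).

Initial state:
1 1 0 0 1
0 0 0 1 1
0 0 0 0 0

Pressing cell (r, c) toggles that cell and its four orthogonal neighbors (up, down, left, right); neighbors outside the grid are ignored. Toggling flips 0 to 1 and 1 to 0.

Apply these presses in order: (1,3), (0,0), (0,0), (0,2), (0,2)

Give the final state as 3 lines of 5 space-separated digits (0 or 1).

Answer: 1 1 0 1 1
0 0 1 0 0
0 0 0 1 0

Derivation:
After press 1 at (1,3):
1 1 0 1 1
0 0 1 0 0
0 0 0 1 0

After press 2 at (0,0):
0 0 0 1 1
1 0 1 0 0
0 0 0 1 0

After press 3 at (0,0):
1 1 0 1 1
0 0 1 0 0
0 0 0 1 0

After press 4 at (0,2):
1 0 1 0 1
0 0 0 0 0
0 0 0 1 0

After press 5 at (0,2):
1 1 0 1 1
0 0 1 0 0
0 0 0 1 0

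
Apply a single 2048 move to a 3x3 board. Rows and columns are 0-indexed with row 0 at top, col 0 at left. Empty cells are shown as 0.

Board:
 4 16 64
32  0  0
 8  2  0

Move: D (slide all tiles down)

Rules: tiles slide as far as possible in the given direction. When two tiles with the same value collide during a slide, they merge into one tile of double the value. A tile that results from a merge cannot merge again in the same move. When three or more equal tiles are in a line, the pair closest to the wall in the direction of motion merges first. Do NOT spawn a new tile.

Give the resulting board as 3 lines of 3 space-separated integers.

Slide down:
col 0: [4, 32, 8] -> [4, 32, 8]
col 1: [16, 0, 2] -> [0, 16, 2]
col 2: [64, 0, 0] -> [0, 0, 64]

Answer:  4  0  0
32 16  0
 8  2 64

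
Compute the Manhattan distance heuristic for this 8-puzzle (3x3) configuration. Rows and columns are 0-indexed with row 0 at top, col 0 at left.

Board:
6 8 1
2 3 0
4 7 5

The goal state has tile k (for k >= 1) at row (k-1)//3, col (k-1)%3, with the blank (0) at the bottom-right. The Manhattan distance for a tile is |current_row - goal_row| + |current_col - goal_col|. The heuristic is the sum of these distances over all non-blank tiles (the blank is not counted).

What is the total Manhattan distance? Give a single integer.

Tile 6: at (0,0), goal (1,2), distance |0-1|+|0-2| = 3
Tile 8: at (0,1), goal (2,1), distance |0-2|+|1-1| = 2
Tile 1: at (0,2), goal (0,0), distance |0-0|+|2-0| = 2
Tile 2: at (1,0), goal (0,1), distance |1-0|+|0-1| = 2
Tile 3: at (1,1), goal (0,2), distance |1-0|+|1-2| = 2
Tile 4: at (2,0), goal (1,0), distance |2-1|+|0-0| = 1
Tile 7: at (2,1), goal (2,0), distance |2-2|+|1-0| = 1
Tile 5: at (2,2), goal (1,1), distance |2-1|+|2-1| = 2
Sum: 3 + 2 + 2 + 2 + 2 + 1 + 1 + 2 = 15

Answer: 15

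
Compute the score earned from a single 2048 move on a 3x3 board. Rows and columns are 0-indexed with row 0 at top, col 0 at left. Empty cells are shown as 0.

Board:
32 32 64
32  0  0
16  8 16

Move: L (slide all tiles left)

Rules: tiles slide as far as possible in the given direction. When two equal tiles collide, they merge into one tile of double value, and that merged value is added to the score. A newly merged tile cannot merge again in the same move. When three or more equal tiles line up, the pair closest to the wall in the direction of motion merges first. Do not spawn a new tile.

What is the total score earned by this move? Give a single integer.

Slide left:
row 0: [32, 32, 64] -> [64, 64, 0]  score +64 (running 64)
row 1: [32, 0, 0] -> [32, 0, 0]  score +0 (running 64)
row 2: [16, 8, 16] -> [16, 8, 16]  score +0 (running 64)
Board after move:
64 64  0
32  0  0
16  8 16

Answer: 64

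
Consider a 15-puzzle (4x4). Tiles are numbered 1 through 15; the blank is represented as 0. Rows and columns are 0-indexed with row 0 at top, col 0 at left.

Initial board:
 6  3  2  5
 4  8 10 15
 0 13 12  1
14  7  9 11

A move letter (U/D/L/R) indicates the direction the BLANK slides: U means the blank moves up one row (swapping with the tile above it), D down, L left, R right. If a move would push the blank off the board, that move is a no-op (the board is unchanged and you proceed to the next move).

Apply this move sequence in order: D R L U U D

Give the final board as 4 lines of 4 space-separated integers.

After move 1 (D):
 6  3  2  5
 4  8 10 15
14 13 12  1
 0  7  9 11

After move 2 (R):
 6  3  2  5
 4  8 10 15
14 13 12  1
 7  0  9 11

After move 3 (L):
 6  3  2  5
 4  8 10 15
14 13 12  1
 0  7  9 11

After move 4 (U):
 6  3  2  5
 4  8 10 15
 0 13 12  1
14  7  9 11

After move 5 (U):
 6  3  2  5
 0  8 10 15
 4 13 12  1
14  7  9 11

After move 6 (D):
 6  3  2  5
 4  8 10 15
 0 13 12  1
14  7  9 11

Answer:  6  3  2  5
 4  8 10 15
 0 13 12  1
14  7  9 11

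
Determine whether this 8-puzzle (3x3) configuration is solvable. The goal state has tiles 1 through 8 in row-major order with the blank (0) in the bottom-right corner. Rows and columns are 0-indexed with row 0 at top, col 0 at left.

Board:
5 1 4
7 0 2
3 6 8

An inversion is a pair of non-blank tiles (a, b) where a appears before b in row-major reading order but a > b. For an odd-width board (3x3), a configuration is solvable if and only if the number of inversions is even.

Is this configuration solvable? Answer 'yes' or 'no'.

Answer: no

Derivation:
Inversions (pairs i<j in row-major order where tile[i] > tile[j] > 0): 9
9 is odd, so the puzzle is not solvable.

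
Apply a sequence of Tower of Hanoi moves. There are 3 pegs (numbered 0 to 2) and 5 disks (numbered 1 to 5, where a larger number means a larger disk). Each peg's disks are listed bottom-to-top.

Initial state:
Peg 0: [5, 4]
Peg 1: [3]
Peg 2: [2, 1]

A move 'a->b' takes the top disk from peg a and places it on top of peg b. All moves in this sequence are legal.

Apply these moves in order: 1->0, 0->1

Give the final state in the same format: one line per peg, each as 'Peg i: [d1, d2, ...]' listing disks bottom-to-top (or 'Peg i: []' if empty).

Answer: Peg 0: [5, 4]
Peg 1: [3]
Peg 2: [2, 1]

Derivation:
After move 1 (1->0):
Peg 0: [5, 4, 3]
Peg 1: []
Peg 2: [2, 1]

After move 2 (0->1):
Peg 0: [5, 4]
Peg 1: [3]
Peg 2: [2, 1]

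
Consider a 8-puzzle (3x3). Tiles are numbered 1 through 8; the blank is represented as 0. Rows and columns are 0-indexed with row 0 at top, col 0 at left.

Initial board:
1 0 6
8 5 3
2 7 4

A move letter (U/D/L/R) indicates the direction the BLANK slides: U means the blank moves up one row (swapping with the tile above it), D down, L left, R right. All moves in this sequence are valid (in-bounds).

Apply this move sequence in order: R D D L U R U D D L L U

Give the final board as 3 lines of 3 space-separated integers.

After move 1 (R):
1 6 0
8 5 3
2 7 4

After move 2 (D):
1 6 3
8 5 0
2 7 4

After move 3 (D):
1 6 3
8 5 4
2 7 0

After move 4 (L):
1 6 3
8 5 4
2 0 7

After move 5 (U):
1 6 3
8 0 4
2 5 7

After move 6 (R):
1 6 3
8 4 0
2 5 7

After move 7 (U):
1 6 0
8 4 3
2 5 7

After move 8 (D):
1 6 3
8 4 0
2 5 7

After move 9 (D):
1 6 3
8 4 7
2 5 0

After move 10 (L):
1 6 3
8 4 7
2 0 5

After move 11 (L):
1 6 3
8 4 7
0 2 5

After move 12 (U):
1 6 3
0 4 7
8 2 5

Answer: 1 6 3
0 4 7
8 2 5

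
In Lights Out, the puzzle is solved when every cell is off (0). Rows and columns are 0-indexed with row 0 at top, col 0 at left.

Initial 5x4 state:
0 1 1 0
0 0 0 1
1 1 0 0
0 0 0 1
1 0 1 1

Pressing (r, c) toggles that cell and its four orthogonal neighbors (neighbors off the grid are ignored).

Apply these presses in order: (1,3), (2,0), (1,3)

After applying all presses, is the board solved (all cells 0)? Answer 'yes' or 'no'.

After press 1 at (1,3):
0 1 1 1
0 0 1 0
1 1 0 1
0 0 0 1
1 0 1 1

After press 2 at (2,0):
0 1 1 1
1 0 1 0
0 0 0 1
1 0 0 1
1 0 1 1

After press 3 at (1,3):
0 1 1 0
1 0 0 1
0 0 0 0
1 0 0 1
1 0 1 1

Lights still on: 9

Answer: no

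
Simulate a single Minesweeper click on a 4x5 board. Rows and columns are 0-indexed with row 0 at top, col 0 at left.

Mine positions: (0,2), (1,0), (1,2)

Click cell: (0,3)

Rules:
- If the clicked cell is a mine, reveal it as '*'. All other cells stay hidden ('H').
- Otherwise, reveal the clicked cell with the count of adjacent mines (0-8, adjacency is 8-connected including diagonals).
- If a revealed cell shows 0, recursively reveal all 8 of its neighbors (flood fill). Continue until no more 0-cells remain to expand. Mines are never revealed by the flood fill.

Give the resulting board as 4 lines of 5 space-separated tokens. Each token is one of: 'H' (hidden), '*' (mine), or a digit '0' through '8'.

H H H 2 H
H H H H H
H H H H H
H H H H H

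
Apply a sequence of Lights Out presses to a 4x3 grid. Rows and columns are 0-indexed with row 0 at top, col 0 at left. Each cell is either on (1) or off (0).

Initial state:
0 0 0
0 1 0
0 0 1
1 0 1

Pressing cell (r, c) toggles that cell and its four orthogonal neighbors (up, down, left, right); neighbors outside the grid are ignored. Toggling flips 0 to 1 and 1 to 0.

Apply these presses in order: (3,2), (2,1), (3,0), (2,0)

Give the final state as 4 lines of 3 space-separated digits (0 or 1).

Answer: 0 0 0
1 0 0
1 0 1
1 1 0

Derivation:
After press 1 at (3,2):
0 0 0
0 1 0
0 0 0
1 1 0

After press 2 at (2,1):
0 0 0
0 0 0
1 1 1
1 0 0

After press 3 at (3,0):
0 0 0
0 0 0
0 1 1
0 1 0

After press 4 at (2,0):
0 0 0
1 0 0
1 0 1
1 1 0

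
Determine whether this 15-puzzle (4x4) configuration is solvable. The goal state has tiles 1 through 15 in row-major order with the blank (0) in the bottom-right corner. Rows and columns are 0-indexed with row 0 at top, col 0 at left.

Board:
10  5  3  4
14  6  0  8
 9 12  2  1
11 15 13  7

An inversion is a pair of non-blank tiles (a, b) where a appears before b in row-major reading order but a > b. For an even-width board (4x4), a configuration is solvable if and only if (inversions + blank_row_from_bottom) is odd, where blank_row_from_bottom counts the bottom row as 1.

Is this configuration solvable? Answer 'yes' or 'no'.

Answer: no

Derivation:
Inversions: 43
Blank is in row 1 (0-indexed from top), which is row 3 counting from the bottom (bottom = 1).
43 + 3 = 46, which is even, so the puzzle is not solvable.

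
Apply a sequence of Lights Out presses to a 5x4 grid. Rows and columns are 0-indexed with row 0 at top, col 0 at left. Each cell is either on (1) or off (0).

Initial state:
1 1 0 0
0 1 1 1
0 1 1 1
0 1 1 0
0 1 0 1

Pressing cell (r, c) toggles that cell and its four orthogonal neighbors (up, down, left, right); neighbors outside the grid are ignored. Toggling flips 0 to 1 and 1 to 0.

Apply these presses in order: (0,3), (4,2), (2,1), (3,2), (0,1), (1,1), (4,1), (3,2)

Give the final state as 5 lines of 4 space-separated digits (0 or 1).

After press 1 at (0,3):
1 1 1 1
0 1 1 0
0 1 1 1
0 1 1 0
0 1 0 1

After press 2 at (4,2):
1 1 1 1
0 1 1 0
0 1 1 1
0 1 0 0
0 0 1 0

After press 3 at (2,1):
1 1 1 1
0 0 1 0
1 0 0 1
0 0 0 0
0 0 1 0

After press 4 at (3,2):
1 1 1 1
0 0 1 0
1 0 1 1
0 1 1 1
0 0 0 0

After press 5 at (0,1):
0 0 0 1
0 1 1 0
1 0 1 1
0 1 1 1
0 0 0 0

After press 6 at (1,1):
0 1 0 1
1 0 0 0
1 1 1 1
0 1 1 1
0 0 0 0

After press 7 at (4,1):
0 1 0 1
1 0 0 0
1 1 1 1
0 0 1 1
1 1 1 0

After press 8 at (3,2):
0 1 0 1
1 0 0 0
1 1 0 1
0 1 0 0
1 1 0 0

Answer: 0 1 0 1
1 0 0 0
1 1 0 1
0 1 0 0
1 1 0 0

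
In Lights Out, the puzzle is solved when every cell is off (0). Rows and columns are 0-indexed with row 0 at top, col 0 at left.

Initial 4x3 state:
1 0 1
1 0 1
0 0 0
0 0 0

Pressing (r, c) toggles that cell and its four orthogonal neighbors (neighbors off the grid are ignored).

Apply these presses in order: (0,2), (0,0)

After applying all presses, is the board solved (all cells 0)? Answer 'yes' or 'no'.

After press 1 at (0,2):
1 1 0
1 0 0
0 0 0
0 0 0

After press 2 at (0,0):
0 0 0
0 0 0
0 0 0
0 0 0

Lights still on: 0

Answer: yes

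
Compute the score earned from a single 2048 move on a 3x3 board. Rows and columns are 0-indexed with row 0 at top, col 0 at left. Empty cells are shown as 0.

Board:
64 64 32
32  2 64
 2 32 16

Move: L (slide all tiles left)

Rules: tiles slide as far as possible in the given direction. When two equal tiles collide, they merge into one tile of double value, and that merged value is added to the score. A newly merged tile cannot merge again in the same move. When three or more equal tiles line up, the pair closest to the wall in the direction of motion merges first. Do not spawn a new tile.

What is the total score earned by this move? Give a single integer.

Answer: 128

Derivation:
Slide left:
row 0: [64, 64, 32] -> [128, 32, 0]  score +128 (running 128)
row 1: [32, 2, 64] -> [32, 2, 64]  score +0 (running 128)
row 2: [2, 32, 16] -> [2, 32, 16]  score +0 (running 128)
Board after move:
128  32   0
 32   2  64
  2  32  16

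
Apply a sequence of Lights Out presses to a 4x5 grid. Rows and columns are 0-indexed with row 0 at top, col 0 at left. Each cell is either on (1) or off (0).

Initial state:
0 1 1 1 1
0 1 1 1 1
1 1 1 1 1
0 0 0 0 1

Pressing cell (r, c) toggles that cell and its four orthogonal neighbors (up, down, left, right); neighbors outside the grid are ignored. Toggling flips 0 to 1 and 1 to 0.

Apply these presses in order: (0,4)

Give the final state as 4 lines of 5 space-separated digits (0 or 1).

Answer: 0 1 1 0 0
0 1 1 1 0
1 1 1 1 1
0 0 0 0 1

Derivation:
After press 1 at (0,4):
0 1 1 0 0
0 1 1 1 0
1 1 1 1 1
0 0 0 0 1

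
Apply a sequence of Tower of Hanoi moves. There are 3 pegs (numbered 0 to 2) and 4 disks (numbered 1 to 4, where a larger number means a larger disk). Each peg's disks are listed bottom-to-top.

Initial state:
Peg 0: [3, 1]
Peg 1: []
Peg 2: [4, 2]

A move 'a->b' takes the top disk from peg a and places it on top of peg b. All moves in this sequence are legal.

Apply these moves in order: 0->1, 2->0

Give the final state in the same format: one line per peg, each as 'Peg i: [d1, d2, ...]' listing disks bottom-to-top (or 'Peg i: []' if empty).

Answer: Peg 0: [3, 2]
Peg 1: [1]
Peg 2: [4]

Derivation:
After move 1 (0->1):
Peg 0: [3]
Peg 1: [1]
Peg 2: [4, 2]

After move 2 (2->0):
Peg 0: [3, 2]
Peg 1: [1]
Peg 2: [4]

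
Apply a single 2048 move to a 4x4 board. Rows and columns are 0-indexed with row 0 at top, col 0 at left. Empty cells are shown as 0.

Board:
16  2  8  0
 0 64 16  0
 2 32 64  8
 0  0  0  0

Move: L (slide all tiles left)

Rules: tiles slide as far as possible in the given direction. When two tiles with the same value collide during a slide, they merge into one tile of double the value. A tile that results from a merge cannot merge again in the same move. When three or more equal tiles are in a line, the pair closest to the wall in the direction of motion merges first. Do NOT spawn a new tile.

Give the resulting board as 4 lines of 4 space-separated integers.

Answer: 16  2  8  0
64 16  0  0
 2 32 64  8
 0  0  0  0

Derivation:
Slide left:
row 0: [16, 2, 8, 0] -> [16, 2, 8, 0]
row 1: [0, 64, 16, 0] -> [64, 16, 0, 0]
row 2: [2, 32, 64, 8] -> [2, 32, 64, 8]
row 3: [0, 0, 0, 0] -> [0, 0, 0, 0]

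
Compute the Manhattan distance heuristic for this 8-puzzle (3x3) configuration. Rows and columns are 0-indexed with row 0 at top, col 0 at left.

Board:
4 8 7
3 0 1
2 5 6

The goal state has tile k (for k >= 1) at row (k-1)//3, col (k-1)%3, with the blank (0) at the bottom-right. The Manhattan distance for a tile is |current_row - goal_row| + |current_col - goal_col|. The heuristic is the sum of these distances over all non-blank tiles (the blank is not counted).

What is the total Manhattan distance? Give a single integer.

Tile 4: at (0,0), goal (1,0), distance |0-1|+|0-0| = 1
Tile 8: at (0,1), goal (2,1), distance |0-2|+|1-1| = 2
Tile 7: at (0,2), goal (2,0), distance |0-2|+|2-0| = 4
Tile 3: at (1,0), goal (0,2), distance |1-0|+|0-2| = 3
Tile 1: at (1,2), goal (0,0), distance |1-0|+|2-0| = 3
Tile 2: at (2,0), goal (0,1), distance |2-0|+|0-1| = 3
Tile 5: at (2,1), goal (1,1), distance |2-1|+|1-1| = 1
Tile 6: at (2,2), goal (1,2), distance |2-1|+|2-2| = 1
Sum: 1 + 2 + 4 + 3 + 3 + 3 + 1 + 1 = 18

Answer: 18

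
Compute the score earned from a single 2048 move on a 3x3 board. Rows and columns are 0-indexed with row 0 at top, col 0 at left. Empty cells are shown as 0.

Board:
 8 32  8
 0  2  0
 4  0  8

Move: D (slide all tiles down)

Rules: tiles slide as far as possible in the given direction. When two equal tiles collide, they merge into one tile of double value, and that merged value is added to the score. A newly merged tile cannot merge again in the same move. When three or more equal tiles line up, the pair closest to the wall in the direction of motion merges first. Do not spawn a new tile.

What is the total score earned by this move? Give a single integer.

Slide down:
col 0: [8, 0, 4] -> [0, 8, 4]  score +0 (running 0)
col 1: [32, 2, 0] -> [0, 32, 2]  score +0 (running 0)
col 2: [8, 0, 8] -> [0, 0, 16]  score +16 (running 16)
Board after move:
 0  0  0
 8 32  0
 4  2 16

Answer: 16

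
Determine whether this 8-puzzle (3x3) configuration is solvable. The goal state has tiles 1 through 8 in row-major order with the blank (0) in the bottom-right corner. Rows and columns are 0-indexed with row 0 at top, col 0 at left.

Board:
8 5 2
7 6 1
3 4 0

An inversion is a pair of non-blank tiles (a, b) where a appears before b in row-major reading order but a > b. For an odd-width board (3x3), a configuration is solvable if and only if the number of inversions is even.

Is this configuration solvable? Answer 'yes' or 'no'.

Inversions (pairs i<j in row-major order where tile[i] > tile[j] > 0): 19
19 is odd, so the puzzle is not solvable.

Answer: no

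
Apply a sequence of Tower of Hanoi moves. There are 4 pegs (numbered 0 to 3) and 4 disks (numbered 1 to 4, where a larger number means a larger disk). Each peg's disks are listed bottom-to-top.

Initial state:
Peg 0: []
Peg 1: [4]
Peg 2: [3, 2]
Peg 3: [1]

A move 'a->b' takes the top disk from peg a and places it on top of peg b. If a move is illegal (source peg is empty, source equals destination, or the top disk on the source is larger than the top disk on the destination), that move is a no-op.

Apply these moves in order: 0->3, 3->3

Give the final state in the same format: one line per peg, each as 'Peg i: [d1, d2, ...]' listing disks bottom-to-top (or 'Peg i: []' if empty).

Answer: Peg 0: []
Peg 1: [4]
Peg 2: [3, 2]
Peg 3: [1]

Derivation:
After move 1 (0->3):
Peg 0: []
Peg 1: [4]
Peg 2: [3, 2]
Peg 3: [1]

After move 2 (3->3):
Peg 0: []
Peg 1: [4]
Peg 2: [3, 2]
Peg 3: [1]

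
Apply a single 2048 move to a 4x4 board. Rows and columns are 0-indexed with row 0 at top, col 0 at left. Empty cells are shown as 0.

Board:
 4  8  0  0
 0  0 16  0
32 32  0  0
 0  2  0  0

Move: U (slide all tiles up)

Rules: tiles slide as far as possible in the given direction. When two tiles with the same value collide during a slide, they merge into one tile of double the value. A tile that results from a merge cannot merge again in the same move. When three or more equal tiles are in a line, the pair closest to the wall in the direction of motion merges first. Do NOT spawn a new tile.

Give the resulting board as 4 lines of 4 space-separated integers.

Slide up:
col 0: [4, 0, 32, 0] -> [4, 32, 0, 0]
col 1: [8, 0, 32, 2] -> [8, 32, 2, 0]
col 2: [0, 16, 0, 0] -> [16, 0, 0, 0]
col 3: [0, 0, 0, 0] -> [0, 0, 0, 0]

Answer:  4  8 16  0
32 32  0  0
 0  2  0  0
 0  0  0  0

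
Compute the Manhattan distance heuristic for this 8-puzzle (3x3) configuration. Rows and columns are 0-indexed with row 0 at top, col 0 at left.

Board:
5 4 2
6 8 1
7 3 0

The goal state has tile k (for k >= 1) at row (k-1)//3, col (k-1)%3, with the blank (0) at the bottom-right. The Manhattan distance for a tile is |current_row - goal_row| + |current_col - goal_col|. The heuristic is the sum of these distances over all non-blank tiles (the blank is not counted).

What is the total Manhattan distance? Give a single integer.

Tile 5: at (0,0), goal (1,1), distance |0-1|+|0-1| = 2
Tile 4: at (0,1), goal (1,0), distance |0-1|+|1-0| = 2
Tile 2: at (0,2), goal (0,1), distance |0-0|+|2-1| = 1
Tile 6: at (1,0), goal (1,2), distance |1-1|+|0-2| = 2
Tile 8: at (1,1), goal (2,1), distance |1-2|+|1-1| = 1
Tile 1: at (1,2), goal (0,0), distance |1-0|+|2-0| = 3
Tile 7: at (2,0), goal (2,0), distance |2-2|+|0-0| = 0
Tile 3: at (2,1), goal (0,2), distance |2-0|+|1-2| = 3
Sum: 2 + 2 + 1 + 2 + 1 + 3 + 0 + 3 = 14

Answer: 14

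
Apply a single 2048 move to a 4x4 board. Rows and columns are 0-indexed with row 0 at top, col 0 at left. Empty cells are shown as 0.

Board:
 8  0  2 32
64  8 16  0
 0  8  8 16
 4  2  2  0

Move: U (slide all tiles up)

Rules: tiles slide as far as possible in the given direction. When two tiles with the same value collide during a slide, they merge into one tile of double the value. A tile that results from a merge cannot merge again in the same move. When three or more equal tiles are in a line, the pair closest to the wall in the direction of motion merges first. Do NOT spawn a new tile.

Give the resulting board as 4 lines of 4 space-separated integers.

Answer:  8 16  2 32
64  2 16 16
 4  0  8  0
 0  0  2  0

Derivation:
Slide up:
col 0: [8, 64, 0, 4] -> [8, 64, 4, 0]
col 1: [0, 8, 8, 2] -> [16, 2, 0, 0]
col 2: [2, 16, 8, 2] -> [2, 16, 8, 2]
col 3: [32, 0, 16, 0] -> [32, 16, 0, 0]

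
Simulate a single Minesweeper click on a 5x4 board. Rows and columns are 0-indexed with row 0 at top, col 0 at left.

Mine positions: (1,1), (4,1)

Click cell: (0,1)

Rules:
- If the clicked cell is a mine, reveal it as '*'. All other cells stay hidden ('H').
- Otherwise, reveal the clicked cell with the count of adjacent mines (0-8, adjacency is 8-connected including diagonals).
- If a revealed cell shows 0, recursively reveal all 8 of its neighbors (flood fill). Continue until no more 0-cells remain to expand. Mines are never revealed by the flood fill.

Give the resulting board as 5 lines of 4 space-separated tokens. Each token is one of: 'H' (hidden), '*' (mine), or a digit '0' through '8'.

H 1 H H
H H H H
H H H H
H H H H
H H H H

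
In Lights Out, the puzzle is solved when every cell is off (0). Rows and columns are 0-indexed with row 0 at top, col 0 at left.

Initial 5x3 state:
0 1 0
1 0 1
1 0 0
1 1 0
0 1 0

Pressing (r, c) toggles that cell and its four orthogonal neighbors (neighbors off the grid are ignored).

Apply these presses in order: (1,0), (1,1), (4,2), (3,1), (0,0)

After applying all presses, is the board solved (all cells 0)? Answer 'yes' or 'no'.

After press 1 at (1,0):
1 1 0
0 1 1
0 0 0
1 1 0
0 1 0

After press 2 at (1,1):
1 0 0
1 0 0
0 1 0
1 1 0
0 1 0

After press 3 at (4,2):
1 0 0
1 0 0
0 1 0
1 1 1
0 0 1

After press 4 at (3,1):
1 0 0
1 0 0
0 0 0
0 0 0
0 1 1

After press 5 at (0,0):
0 1 0
0 0 0
0 0 0
0 0 0
0 1 1

Lights still on: 3

Answer: no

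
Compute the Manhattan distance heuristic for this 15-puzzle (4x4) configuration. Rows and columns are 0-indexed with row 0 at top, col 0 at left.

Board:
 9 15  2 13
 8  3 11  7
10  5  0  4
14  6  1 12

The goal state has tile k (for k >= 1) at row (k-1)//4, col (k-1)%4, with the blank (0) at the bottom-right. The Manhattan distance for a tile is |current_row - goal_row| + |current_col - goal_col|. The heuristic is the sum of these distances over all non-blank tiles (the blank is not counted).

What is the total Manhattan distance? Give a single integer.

Answer: 34

Derivation:
Tile 9: at (0,0), goal (2,0), distance |0-2|+|0-0| = 2
Tile 15: at (0,1), goal (3,2), distance |0-3|+|1-2| = 4
Tile 2: at (0,2), goal (0,1), distance |0-0|+|2-1| = 1
Tile 13: at (0,3), goal (3,0), distance |0-3|+|3-0| = 6
Tile 8: at (1,0), goal (1,3), distance |1-1|+|0-3| = 3
Tile 3: at (1,1), goal (0,2), distance |1-0|+|1-2| = 2
Tile 11: at (1,2), goal (2,2), distance |1-2|+|2-2| = 1
Tile 7: at (1,3), goal (1,2), distance |1-1|+|3-2| = 1
Tile 10: at (2,0), goal (2,1), distance |2-2|+|0-1| = 1
Tile 5: at (2,1), goal (1,0), distance |2-1|+|1-0| = 2
Tile 4: at (2,3), goal (0,3), distance |2-0|+|3-3| = 2
Tile 14: at (3,0), goal (3,1), distance |3-3|+|0-1| = 1
Tile 6: at (3,1), goal (1,1), distance |3-1|+|1-1| = 2
Tile 1: at (3,2), goal (0,0), distance |3-0|+|2-0| = 5
Tile 12: at (3,3), goal (2,3), distance |3-2|+|3-3| = 1
Sum: 2 + 4 + 1 + 6 + 3 + 2 + 1 + 1 + 1 + 2 + 2 + 1 + 2 + 5 + 1 = 34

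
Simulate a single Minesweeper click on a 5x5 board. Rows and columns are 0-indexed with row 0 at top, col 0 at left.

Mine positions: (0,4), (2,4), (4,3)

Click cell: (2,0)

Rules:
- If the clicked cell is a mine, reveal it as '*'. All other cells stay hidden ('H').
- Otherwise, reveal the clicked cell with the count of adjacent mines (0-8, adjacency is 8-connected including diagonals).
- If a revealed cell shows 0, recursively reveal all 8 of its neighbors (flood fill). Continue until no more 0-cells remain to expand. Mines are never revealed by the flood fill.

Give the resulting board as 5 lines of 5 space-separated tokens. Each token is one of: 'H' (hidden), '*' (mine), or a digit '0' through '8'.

0 0 0 1 H
0 0 0 2 H
0 0 0 1 H
0 0 1 2 H
0 0 1 H H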